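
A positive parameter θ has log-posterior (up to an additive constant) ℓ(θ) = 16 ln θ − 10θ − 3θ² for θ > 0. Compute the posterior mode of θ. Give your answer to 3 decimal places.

θ̂_MAP = 1.000

ℓ'(θ) = 16/θ − 10 − 6θ. Setting this to zero and multiplying by θ: 6θ² + 10θ − 16 = 0.
θ = (−10 + √(10² + 4·6·16)) / (2·6) = (−10 + √484) / 12 = (−10 + 22)/12 = 1.
ℓ''(θ) = −16/θ² − 6 < 0, confirming a maximum.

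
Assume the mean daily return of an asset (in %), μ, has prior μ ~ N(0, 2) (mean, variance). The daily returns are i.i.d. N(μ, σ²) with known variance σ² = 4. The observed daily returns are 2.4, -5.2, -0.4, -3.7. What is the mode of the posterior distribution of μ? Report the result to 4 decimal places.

μ̂_MAP = -1.1500

n = 4; x̄ = (2.4 + (-5.2) + (-0.4) + (-3.7))/4 = -6.9/4 = -1.725.
For a Normal prior and Normal likelihood with known variance, the posterior is Normal; its mode equals its mean, the precision-weighted average.
Prior precision 1/σ₀² = 1/2 = 0.5; data precision n/σ² = 4/4 = 1.
μ̂ = (0.5·0 + 1·(-1.725)) / (0.5 + 1) = (-1.725)/1.5 = -1.1500.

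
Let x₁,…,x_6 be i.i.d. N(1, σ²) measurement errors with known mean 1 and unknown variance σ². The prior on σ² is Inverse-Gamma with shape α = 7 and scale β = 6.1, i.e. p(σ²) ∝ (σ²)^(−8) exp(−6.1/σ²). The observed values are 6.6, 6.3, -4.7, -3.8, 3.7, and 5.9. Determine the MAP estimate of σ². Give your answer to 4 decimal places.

σ̂²_MAP = 7.2036

Sum of squared deviations about the known mean: SS = (6.6−1)² + (6.3−1)² + (-4.7−1)² + (-3.8−1)² + (3.7−1)² + (5.9−1)² = 146.28.
The Normal likelihood contributes (σ²)^(−n/2) exp(−SS/(2σ²)), so the posterior is Inverse-Gamma(α + n/2, β + SS/2) = Inverse-Gamma(10, 79.24).
The mode of Inverse-Gamma(a, b) is b/(a+1) = 79.24/11 ≈ 7.2036.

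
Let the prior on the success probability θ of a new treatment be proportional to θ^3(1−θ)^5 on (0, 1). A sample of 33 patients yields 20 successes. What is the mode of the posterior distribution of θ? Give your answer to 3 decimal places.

The prior density ∝ θ^3(1−θ)^5 is the kernel of Beta(4, 6).
Data: 20 successes in 33 trials. The binomial likelihood contributes θ^20(1−θ)^13, so the posterior is Beta(4+20, 6+13) = Beta(24, 19).
For Beta(a, b) with a, b > 1 the mode is (a−1)/(a+b−2) = 23/41 ≈ 0.561.

θ̂_MAP = 0.561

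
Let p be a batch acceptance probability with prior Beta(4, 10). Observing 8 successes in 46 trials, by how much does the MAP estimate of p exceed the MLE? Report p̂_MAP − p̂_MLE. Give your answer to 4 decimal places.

Posterior is Beta(12, 48); MAP = (12−1)/(60−2) = 11/58 ≈ 0.18966.
MLE ignores the prior: p̂_MLE = k/n = 8/46 ≈ 0.17391.
Difference = 11/58 − 8/46 = 21/1334 ≈ 0.0157.

MAP − MLE = 0.0157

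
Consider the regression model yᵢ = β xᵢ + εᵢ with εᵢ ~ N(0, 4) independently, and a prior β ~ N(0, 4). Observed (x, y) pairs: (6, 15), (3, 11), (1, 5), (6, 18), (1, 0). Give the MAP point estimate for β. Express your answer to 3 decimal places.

β̂_MAP = 2.810

log p(β | y) = −Σ(yᵢ − βxᵢ)²/(2·4) − β²/(2·4) + const.
Setting the derivative to zero: Σxᵢ(yᵢ − βxᵢ)/4 − β/4 = 0, so β = Σxᵢyᵢ / (Σxᵢ² + σ²/τ²).
Σxᵢyᵢ = 6·15 + 3·11 + 1·5 + 6·18 + 1·0 = 236; Σxᵢ² = 83; σ²/τ² = 1.
β̂_MAP = 236 / (83 + 1) = 236/84 ≈ 2.810.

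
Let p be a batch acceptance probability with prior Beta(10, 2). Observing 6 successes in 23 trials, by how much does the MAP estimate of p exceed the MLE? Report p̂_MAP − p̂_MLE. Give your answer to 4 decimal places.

Posterior is Beta(16, 19); MAP = (16−1)/(35−2) = 15/33 ≈ 0.45455.
MLE ignores the prior: p̂_MLE = k/n = 6/23 ≈ 0.26087.
Difference = 15/33 − 6/23 = 49/253 ≈ 0.1937.

MAP − MLE = 0.1937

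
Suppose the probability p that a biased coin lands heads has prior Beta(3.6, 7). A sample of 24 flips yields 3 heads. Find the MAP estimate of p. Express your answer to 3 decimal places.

Prior: Beta(3.6, 7).
Data: 3 successes in 24 trials. The binomial likelihood contributes p^3(1−p)^21, so the posterior is Beta(3.6+3, 7+21) = Beta(6.6, 28).
For Beta(a, b) with a, b > 1 the mode is (a−1)/(a+b−2) = 5.6/32.6 ≈ 0.172.

p̂_MAP = 0.172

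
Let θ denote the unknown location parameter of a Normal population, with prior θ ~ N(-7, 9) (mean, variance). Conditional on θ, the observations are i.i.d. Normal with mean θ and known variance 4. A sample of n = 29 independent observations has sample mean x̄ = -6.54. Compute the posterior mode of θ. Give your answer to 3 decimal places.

n = 29, x̄ = -6.54.
For a Normal prior and Normal likelihood with known variance, the posterior is Normal; its mode equals its mean, the precision-weighted average.
Prior precision 1/σ₀² = 1/9; data precision n/σ² = 29/4 = 7.25.
θ̂ = ((1/9)·(-7) + 7.25·(-6.54)) / (1/9 + 7.25) = (-86747/1800)/(265/36) = -86747/13250 ≈ -6.547.

θ̂_MAP = -6.547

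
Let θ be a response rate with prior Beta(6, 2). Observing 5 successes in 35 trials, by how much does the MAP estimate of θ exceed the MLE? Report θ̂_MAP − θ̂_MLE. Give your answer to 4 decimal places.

MAP − MLE = 0.1010

Posterior is Beta(11, 32); MAP = (11−1)/(43−2) = 10/41 ≈ 0.24390.
MLE ignores the prior: θ̂_MLE = k/n = 5/35 ≈ 0.14286.
Difference = 10/41 − 5/35 = 29/287 ≈ 0.1010.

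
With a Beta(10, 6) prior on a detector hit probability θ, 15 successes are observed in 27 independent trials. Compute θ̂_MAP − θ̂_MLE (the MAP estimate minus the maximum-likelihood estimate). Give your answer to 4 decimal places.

Posterior is Beta(25, 18); MAP = (25−1)/(43−2) = 24/41 ≈ 0.58537.
MLE ignores the prior: θ̂_MLE = k/n = 15/27 ≈ 0.55556.
Difference = 24/41 − 15/27 = 11/369 ≈ 0.0298.

MAP − MLE = 0.0298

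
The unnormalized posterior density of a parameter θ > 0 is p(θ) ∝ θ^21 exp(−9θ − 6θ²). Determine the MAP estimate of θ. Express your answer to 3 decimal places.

ℓ'(θ) = 21/θ − 9 − 12θ. Setting this to zero and multiplying by θ: 12θ² + 9θ − 21 = 0.
θ = (−9 + √(9² + 4·12·21)) / (2·12) = (−9 + √1089) / 24 = (−9 + 33)/24 = 1.
ℓ''(θ) = −21/θ² − 12 < 0, confirming a maximum.

θ̂_MAP = 1.000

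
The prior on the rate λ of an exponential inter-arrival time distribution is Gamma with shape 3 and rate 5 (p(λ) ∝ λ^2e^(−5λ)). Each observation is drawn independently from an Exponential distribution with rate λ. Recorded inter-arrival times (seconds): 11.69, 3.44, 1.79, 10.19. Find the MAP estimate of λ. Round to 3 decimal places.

λ̂_MAP = 0.187

The Exponential(rate=λ) likelihood is ∝ λ^n e^(−λΣtᵢ). Here n = 4 and Σtᵢ = 11.69 + 3.44 + 1.79 + 10.19 = 27.11.
Posterior ∝ λ^2e^(−5λ) · λ^4e^(−27.11λ) = λ^6e^(−32.11λ), i.e. Gamma(7, 32.11).
Mode = (a−1)/b = 6/32.11 ≈ 0.187.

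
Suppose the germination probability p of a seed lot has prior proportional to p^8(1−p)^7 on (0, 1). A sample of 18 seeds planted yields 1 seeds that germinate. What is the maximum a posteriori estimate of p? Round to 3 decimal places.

p̂_MAP = 0.273

The prior density ∝ p^8(1−p)^7 is the kernel of Beta(9, 8).
Data: 1 success in 18 trials. The binomial likelihood contributes p(1−p)^17, so the posterior is Beta(9+1, 8+17) = Beta(10, 25).
For Beta(a, b) with a, b > 1 the mode is (a−1)/(a+b−2) = 9/33 ≈ 0.273.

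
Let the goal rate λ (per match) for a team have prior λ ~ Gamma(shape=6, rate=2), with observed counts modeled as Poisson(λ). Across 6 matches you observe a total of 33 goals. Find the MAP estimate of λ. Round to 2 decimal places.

λ̂_MAP = 4.75

Σxᵢ = 33, n = 6.
Posterior ∝ λ^5e^(−2λ) · λ^33e^(−6λ) = λ^38e^(−8λ), i.e. Gamma(shape=39, rate=8).
The mode of a Gamma(a, b) with a ≥ 1 (shape–rate) is (a−1)/b = 38/8 ≈ 4.75.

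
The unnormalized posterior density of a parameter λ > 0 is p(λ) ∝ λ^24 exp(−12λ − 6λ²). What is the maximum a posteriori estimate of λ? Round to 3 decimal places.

ℓ'(λ) = 24/λ − 12 − 12λ. Setting this to zero and multiplying by λ: 12λ² + 12λ − 24 = 0.
λ = (−12 + √(12² + 4·12·24)) / (2·12) = (−12 + √1296) / 24 = (−12 + 36)/24 = 1.
ℓ''(λ) = −24/λ² − 12 < 0, confirming a maximum.

λ̂_MAP = 1.000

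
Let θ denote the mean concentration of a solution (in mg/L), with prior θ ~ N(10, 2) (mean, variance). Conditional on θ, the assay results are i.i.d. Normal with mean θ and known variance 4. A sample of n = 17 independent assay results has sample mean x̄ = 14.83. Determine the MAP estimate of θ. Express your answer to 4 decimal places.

θ̂_MAP = 14.3216

n = 17, x̄ = 14.83.
For a Normal prior and Normal likelihood with known variance, the posterior is Normal; its mode equals its mean, the precision-weighted average.
Prior precision 1/σ₀² = 1/2 = 0.5; data precision n/σ² = 17/4 = 4.25.
θ̂ = (0.5·10 + 4.25·14.83) / (0.5 + 4.25) = 68.0275/4.75 = 27211/1900 ≈ 14.3216.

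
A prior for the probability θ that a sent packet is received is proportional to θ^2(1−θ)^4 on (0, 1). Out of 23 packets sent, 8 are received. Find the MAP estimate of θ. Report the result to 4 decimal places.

The prior density ∝ θ^2(1−θ)^4 is the kernel of Beta(3, 5).
Data: 8 successes in 23 trials. The binomial likelihood contributes θ^8(1−θ)^15, so the posterior is Beta(3+8, 5+15) = Beta(11, 20).
For Beta(a, b) with a, b > 1 the mode is (a−1)/(a+b−2) = 10/29 ≈ 0.3448.

θ̂_MAP = 0.3448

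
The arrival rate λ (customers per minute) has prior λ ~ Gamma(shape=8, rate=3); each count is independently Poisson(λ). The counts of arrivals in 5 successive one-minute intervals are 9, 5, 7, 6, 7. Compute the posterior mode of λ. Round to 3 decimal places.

λ̂_MAP = 5.125

Σxᵢ = 9+5+7+6+7 = 34, with n = 5.
Posterior ∝ λ^7e^(−3λ) · λ^34e^(−5λ) = λ^41e^(−8λ), i.e. Gamma(shape=42, rate=8).
The mode of a Gamma(a, b) with a ≥ 1 (shape–rate) is (a−1)/b = 41/8 ≈ 5.125.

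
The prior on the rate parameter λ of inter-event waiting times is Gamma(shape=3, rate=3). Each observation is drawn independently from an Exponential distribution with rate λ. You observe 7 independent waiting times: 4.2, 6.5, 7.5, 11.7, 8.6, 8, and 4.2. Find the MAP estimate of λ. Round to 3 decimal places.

λ̂_MAP = 0.168

The Exponential(rate=λ) likelihood is ∝ λ^n e^(−λΣtᵢ). Here n = 7 and Σtᵢ = 4.2 + 6.5 + 7.5 + 11.7 + 8.6 + 8 + 4.2 = 50.7.
Posterior ∝ λ^2e^(−3λ) · λ^7e^(−50.7λ) = λ^9e^(−53.7λ), i.e. Gamma(10, 53.7).
Mode = (a−1)/b = 9/53.7 ≈ 0.168.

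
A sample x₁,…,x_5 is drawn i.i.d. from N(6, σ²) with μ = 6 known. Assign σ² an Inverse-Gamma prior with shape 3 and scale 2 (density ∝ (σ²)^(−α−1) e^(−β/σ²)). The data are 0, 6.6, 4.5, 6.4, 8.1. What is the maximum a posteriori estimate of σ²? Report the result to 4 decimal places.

σ̂²_MAP = 3.6292

Sum of squared deviations about the known mean: SS = (0−6)² + (6.6−6)² + (4.5−6)² + (6.4−6)² + (8.1−6)² = 43.18.
The Normal likelihood contributes (σ²)^(−n/2) exp(−SS/(2σ²)), so the posterior is Inverse-Gamma(α + n/2, β + SS/2) = Inverse-Gamma(5.5, 23.59).
The mode of Inverse-Gamma(a, b) is b/(a+1) = 23.59/6.5 ≈ 3.6292.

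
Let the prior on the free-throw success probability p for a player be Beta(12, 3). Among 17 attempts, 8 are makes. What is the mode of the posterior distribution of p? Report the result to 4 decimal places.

p̂_MAP = 0.6333

Prior: Beta(12, 3).
Data: 8 successes in 17 trials. The binomial likelihood contributes p^8(1−p)^9, so the posterior is Beta(12+8, 3+9) = Beta(20, 12).
For Beta(a, b) with a, b > 1 the mode is (a−1)/(a+b−2) = 19/30 ≈ 0.6333.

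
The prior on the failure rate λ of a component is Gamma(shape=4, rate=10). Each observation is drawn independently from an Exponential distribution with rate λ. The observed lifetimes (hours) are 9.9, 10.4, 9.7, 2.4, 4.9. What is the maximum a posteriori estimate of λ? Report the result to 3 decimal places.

The Exponential(rate=λ) likelihood is ∝ λ^n e^(−λΣtᵢ). Here n = 5 and Σtᵢ = 9.9 + 10.4 + 9.7 + 2.4 + 4.9 = 37.3.
Posterior ∝ λ^3e^(−10λ) · λ^5e^(−37.3λ) = λ^8e^(−47.3λ), i.e. Gamma(9, 47.3).
Mode = (a−1)/b = 8/47.3 ≈ 0.169.

λ̂_MAP = 0.169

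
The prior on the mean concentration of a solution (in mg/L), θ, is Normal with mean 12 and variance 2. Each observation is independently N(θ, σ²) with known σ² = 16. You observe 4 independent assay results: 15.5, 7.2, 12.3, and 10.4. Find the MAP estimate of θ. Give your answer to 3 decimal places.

θ̂_MAP = 11.783

n = 4; x̄ = (15.5 + 7.2 + 12.3 + 10.4)/4 = 45.4/4 = 11.35.
For a Normal prior and Normal likelihood with known variance, the posterior is Normal; its mode equals its mean, the precision-weighted average.
Prior precision 1/σ₀² = 1/2 = 0.5; data precision n/σ² = 4/16 = 0.25.
θ̂ = (0.5·12 + 0.25·11.35) / (0.5 + 0.25) = 8.8375/0.75 = 707/60 ≈ 11.783.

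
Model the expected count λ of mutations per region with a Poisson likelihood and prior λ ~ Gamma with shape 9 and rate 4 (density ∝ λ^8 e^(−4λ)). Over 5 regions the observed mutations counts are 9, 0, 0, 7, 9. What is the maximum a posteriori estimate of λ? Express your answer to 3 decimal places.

λ̂_MAP = 3.667

Σxᵢ = 9+0+0+7+9 = 25, with n = 5.
Posterior ∝ λ^8e^(−4λ) · λ^25e^(−5λ) = λ^33e^(−9λ), i.e. Gamma(shape=34, rate=9).
The mode of a Gamma(a, b) with a ≥ 1 (shape–rate) is (a−1)/b = 33/9 ≈ 3.667.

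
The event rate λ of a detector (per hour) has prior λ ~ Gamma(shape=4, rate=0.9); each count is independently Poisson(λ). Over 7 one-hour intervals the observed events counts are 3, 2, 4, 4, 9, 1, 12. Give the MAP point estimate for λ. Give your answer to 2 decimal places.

λ̂_MAP = 4.81

Σxᵢ = 3+2+4+4+9+1+12 = 35, with n = 7.
Posterior ∝ λ^3e^(−0.9λ) · λ^35e^(−7λ) = λ^38e^(−7.9λ), i.e. Gamma(shape=39, rate=7.9).
The mode of a Gamma(a, b) with a ≥ 1 (shape–rate) is (a−1)/b = 38/7.9 ≈ 4.81.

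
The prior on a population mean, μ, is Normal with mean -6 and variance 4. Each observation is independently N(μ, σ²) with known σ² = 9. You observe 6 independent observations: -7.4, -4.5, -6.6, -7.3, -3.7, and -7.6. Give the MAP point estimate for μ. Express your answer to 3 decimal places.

μ̂_MAP = -6.133

n = 6; x̄ = ((-7.4) + (-4.5) + (-6.6) + (-7.3) + (-3.7) + (-7.6))/6 = -37.1/6 = -371/60 ≈ -6.1833.
For a Normal prior and Normal likelihood with known variance, the posterior is Normal; its mode equals its mean, the precision-weighted average.
Prior precision 1/σ₀² = 1/4 = 0.25; data precision n/σ² = 6/9 = 2/3.
μ̂ = (0.25·(-6) + (2/3)·(-371/60)) / (0.25 + 2/3) = (-253/45)/(11/12) = -92/15 ≈ -6.133.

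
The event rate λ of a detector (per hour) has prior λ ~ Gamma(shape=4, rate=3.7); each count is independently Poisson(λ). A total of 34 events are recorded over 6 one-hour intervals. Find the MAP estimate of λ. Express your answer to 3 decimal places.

λ̂_MAP = 3.814

Σxᵢ = 34, n = 6.
Posterior ∝ λ^3e^(−3.7λ) · λ^34e^(−6λ) = λ^37e^(−9.7λ), i.e. Gamma(shape=38, rate=9.7).
The mode of a Gamma(a, b) with a ≥ 1 (shape–rate) is (a−1)/b = 37/9.7 ≈ 3.814.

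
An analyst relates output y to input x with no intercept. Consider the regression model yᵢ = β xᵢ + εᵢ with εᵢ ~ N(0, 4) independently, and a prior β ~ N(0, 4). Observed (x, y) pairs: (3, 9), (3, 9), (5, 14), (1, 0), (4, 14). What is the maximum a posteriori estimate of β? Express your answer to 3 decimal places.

log p(β | y) = −Σ(yᵢ − βxᵢ)²/(2·4) − β²/(2·4) + const.
Setting the derivative to zero: Σxᵢ(yᵢ − βxᵢ)/4 − β/4 = 0, so β = Σxᵢyᵢ / (Σxᵢ² + σ²/τ²).
Σxᵢyᵢ = 3·9 + 3·9 + 5·14 + 1·0 + 4·14 = 180; Σxᵢ² = 60; σ²/τ² = 1.
β̂_MAP = 180 / (60 + 1) = 180/61 ≈ 2.951.

β̂_MAP = 2.951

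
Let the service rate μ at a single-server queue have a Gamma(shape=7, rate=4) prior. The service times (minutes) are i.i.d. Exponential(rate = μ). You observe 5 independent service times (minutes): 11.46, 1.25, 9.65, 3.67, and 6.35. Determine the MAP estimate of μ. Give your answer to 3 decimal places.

μ̂_MAP = 0.302

The Exponential(rate=μ) likelihood is ∝ μ^n e^(−μΣtᵢ). Here n = 5 and Σtᵢ = 11.46 + 1.25 + 9.65 + 3.67 + 6.35 = 32.38.
Posterior ∝ μ^6e^(−4μ) · μ^5e^(−32.38μ) = μ^11e^(−36.38μ), i.e. Gamma(12, 36.38).
Mode = (a−1)/b = 11/36.38 ≈ 0.302.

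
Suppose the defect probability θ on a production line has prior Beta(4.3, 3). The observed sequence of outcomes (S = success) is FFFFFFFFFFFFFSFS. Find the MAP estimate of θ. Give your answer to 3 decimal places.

θ̂_MAP = 0.249

Prior: Beta(4.3, 3).
Data: 2 successes in 16 trials (from the sequence). The binomial likelihood contributes θ^2(1−θ)^14, so the posterior is Beta(4.3+2, 3+14) = Beta(6.3, 17).
For Beta(a, b) with a, b > 1 the mode is (a−1)/(a+b−2) = 5.3/21.3 ≈ 0.249.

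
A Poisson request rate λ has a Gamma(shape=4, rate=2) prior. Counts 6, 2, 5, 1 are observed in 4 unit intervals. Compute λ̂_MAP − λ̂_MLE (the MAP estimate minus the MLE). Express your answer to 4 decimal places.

Σxᵢ = 14. Posterior is Gamma(18, 6); MAP = (18−1)/6 = 17/6 ≈ 2.83333.
MLE = x̄ = 14/4 ≈ 3.50000.
Difference = 17/6 − 14/4 = -2/3 ≈ -0.6667.

MAP − MLE = -0.6667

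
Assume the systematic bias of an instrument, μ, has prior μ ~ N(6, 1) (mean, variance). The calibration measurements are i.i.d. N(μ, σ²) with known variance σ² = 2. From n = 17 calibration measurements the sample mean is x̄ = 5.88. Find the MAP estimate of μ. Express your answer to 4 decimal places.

μ̂_MAP = 5.8926

n = 17, x̄ = 5.88.
For a Normal prior and Normal likelihood with known variance, the posterior is Normal; its mode equals its mean, the precision-weighted average.
Prior precision 1/σ₀² = 1/1 = 1; data precision n/σ² = 17/2 = 8.5.
μ̂ = (1·6 + 8.5·5.88) / (1 + 8.5) = 55.98/9.5 = 2799/475 ≈ 5.8926.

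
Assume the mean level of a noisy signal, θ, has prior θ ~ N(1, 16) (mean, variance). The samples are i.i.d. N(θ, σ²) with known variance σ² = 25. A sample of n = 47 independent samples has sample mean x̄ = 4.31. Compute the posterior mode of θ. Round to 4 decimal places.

n = 47, x̄ = 4.31.
For a Normal prior and Normal likelihood with known variance, the posterior is Normal; its mode equals its mean, the precision-weighted average.
Prior precision 1/σ₀² = 1/16 = 0.0625; data precision n/σ² = 47/25 = 1.88.
θ̂ = (0.0625·1 + 1.88·4.31) / (0.0625 + 1.88) = 8.1653/1.9425 = 81653/19425 ≈ 4.2035.

θ̂_MAP = 4.2035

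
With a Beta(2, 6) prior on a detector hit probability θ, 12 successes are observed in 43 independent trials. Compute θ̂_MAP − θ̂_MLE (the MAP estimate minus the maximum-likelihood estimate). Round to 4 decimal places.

Posterior is Beta(14, 37); MAP = (14−1)/(51−2) = 13/49 ≈ 0.26531.
MLE ignores the prior: θ̂_MLE = k/n = 12/43 ≈ 0.27907.
Difference = 13/49 − 12/43 = -29/2107 ≈ -0.0138.

MAP − MLE = -0.0138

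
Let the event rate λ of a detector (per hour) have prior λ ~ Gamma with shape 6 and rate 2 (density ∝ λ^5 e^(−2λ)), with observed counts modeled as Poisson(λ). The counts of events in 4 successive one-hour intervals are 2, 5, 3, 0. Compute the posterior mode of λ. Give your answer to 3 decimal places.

λ̂_MAP = 2.500

Σxᵢ = 2+5+3+0 = 10, with n = 4.
Posterior ∝ λ^5e^(−2λ) · λ^10e^(−4λ) = λ^15e^(−6λ), i.e. Gamma(shape=16, rate=6).
The mode of a Gamma(a, b) with a ≥ 1 (shape–rate) is (a−1)/b = 15/6 ≈ 2.500.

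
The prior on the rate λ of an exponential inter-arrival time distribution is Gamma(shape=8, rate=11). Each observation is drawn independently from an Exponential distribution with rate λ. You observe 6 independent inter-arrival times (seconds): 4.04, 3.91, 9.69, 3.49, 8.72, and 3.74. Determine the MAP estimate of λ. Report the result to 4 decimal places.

λ̂_MAP = 0.2915

The Exponential(rate=λ) likelihood is ∝ λ^n e^(−λΣtᵢ). Here n = 6 and Σtᵢ = 4.04 + 3.91 + 9.69 + 3.49 + 8.72 + 3.74 = 33.59.
Posterior ∝ λ^7e^(−11λ) · λ^6e^(−33.59λ) = λ^13e^(−44.59λ), i.e. Gamma(14, 44.59).
Mode = (a−1)/b = 13/44.59 ≈ 0.2915.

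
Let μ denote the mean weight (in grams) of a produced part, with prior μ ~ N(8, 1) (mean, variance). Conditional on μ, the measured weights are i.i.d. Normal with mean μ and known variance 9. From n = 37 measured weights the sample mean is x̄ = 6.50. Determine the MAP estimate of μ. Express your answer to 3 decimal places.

n = 37, x̄ = 6.50.
For a Normal prior and Normal likelihood with known variance, the posterior is Normal; its mode equals its mean, the precision-weighted average.
Prior precision 1/σ₀² = 1/1 = 1; data precision n/σ² = 37/9.
μ̂ = (1·8 + (37/9)·6.5) / (1 + 37/9) = (625/18)/(46/9) = 625/92 ≈ 6.793.

μ̂_MAP = 6.793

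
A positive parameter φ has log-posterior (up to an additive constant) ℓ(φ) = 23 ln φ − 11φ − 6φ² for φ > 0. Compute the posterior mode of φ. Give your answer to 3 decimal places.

ℓ'(φ) = 23/φ − 11 − 12φ. Setting this to zero and multiplying by φ: 12φ² + 11φ − 23 = 0.
φ = (−11 + √(11² + 4·12·23)) / (2·12) = (−11 + √1225) / 24 = (−11 + 35)/24 = 1.
ℓ''(φ) = −23/φ² − 12 < 0, confirming a maximum.

φ̂_MAP = 1.000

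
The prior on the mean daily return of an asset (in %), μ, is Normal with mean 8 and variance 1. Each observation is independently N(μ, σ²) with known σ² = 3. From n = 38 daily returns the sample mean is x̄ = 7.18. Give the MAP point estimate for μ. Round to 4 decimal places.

n = 38, x̄ = 7.18.
For a Normal prior and Normal likelihood with known variance, the posterior is Normal; its mode equals its mean, the precision-weighted average.
Prior precision 1/σ₀² = 1/1 = 1; data precision n/σ² = 38/3.
μ̂ = (1·8 + (38/3)·7.18) / (1 + 38/3) = (7421/75)/(41/3) = 7.2400.

μ̂_MAP = 7.2400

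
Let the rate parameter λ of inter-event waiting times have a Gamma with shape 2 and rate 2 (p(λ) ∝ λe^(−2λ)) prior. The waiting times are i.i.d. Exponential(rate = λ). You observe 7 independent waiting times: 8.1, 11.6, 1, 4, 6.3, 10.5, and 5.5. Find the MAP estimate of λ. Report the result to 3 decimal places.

λ̂_MAP = 0.163

The Exponential(rate=λ) likelihood is ∝ λ^n e^(−λΣtᵢ). Here n = 7 and Σtᵢ = 8.1 + 11.6 + 1 + 4 + 6.3 + 10.5 + 5.5 = 47.
Posterior ∝ λe^(−2λ) · λ^7e^(−47λ) = λ^8e^(−49λ), i.e. Gamma(9, 49).
Mode = (a−1)/b = 8/49 ≈ 0.163.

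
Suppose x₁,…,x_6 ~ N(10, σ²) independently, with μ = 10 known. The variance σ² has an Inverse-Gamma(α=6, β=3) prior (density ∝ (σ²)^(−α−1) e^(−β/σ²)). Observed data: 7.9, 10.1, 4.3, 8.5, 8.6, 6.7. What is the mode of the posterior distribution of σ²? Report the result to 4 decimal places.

σ̂²_MAP = 2.9005

Sum of squared deviations about the known mean: SS = (7.9−10)² + (10.1−10)² + (4.3−10)² + (8.5−10)² + (8.6−10)² + (6.7−10)² = 52.01.
The Normal likelihood contributes (σ²)^(−n/2) exp(−SS/(2σ²)), so the posterior is Inverse-Gamma(α + n/2, β + SS/2) = Inverse-Gamma(9, 29.005).
The mode of Inverse-Gamma(a, b) is b/(a+1) = 29.005/10 ≈ 2.9005.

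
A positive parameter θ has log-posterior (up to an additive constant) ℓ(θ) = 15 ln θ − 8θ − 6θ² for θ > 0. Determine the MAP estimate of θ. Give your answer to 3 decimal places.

ℓ'(θ) = 15/θ − 8 − 12θ. Setting this to zero and multiplying by θ: 12θ² + 8θ − 15 = 0.
θ = (−8 + √(8² + 4·12·15)) / (2·12) = (−8 + √784) / 24 = (−8 + 28)/24 = 5/6.
ℓ''(θ) = −15/θ² − 12 < 0, confirming a maximum.

θ̂_MAP = 0.833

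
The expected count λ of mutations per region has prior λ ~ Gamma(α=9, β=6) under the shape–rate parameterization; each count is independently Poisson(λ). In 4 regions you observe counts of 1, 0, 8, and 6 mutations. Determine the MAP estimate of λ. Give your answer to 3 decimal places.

λ̂_MAP = 2.300

Σxᵢ = 1+0+8+6 = 15, with n = 4.
Posterior ∝ λ^8e^(−6λ) · λ^15e^(−4λ) = λ^23e^(−10λ), i.e. Gamma(shape=24, rate=10).
The mode of a Gamma(a, b) with a ≥ 1 (shape–rate) is (a−1)/b = 23/10 ≈ 2.300.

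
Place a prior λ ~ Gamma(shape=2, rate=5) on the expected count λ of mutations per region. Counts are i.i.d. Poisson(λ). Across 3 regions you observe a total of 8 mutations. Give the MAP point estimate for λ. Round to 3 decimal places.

Σxᵢ = 8, n = 3.
Posterior ∝ λe^(−5λ) · λ^8e^(−3λ) = λ^9e^(−8λ), i.e. Gamma(shape=10, rate=8).
The mode of a Gamma(a, b) with a ≥ 1 (shape–rate) is (a−1)/b = 9/8 ≈ 1.125.

λ̂_MAP = 1.125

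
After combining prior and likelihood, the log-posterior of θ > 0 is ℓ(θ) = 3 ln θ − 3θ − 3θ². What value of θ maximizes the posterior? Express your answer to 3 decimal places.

θ̂_MAP = 0.500

ℓ'(θ) = 3/θ − 3 − 6θ. Setting this to zero and multiplying by θ: 6θ² + 3θ − 3 = 0.
θ = (−3 + √(3² + 4·6·3)) / (2·6) = (−3 + √81) / 12 = (−3 + 9)/12 = 1/2.
ℓ''(θ) = −3/θ² − 6 < 0, confirming a maximum.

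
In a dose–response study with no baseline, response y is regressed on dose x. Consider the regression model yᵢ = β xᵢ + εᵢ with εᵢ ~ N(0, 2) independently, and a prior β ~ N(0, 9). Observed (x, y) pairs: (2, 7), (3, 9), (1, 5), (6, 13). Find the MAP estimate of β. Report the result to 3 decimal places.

log p(β | y) = −Σ(yᵢ − βxᵢ)²/(2·2) − β²/(2·9) + const.
Setting the derivative to zero: Σxᵢ(yᵢ − βxᵢ)/2 − β/9 = 0, so β = Σxᵢyᵢ / (Σxᵢ² + σ²/τ²).
Σxᵢyᵢ = 2·7 + 3·9 + 1·5 + 6·13 = 124; Σxᵢ² = 50; σ²/τ² = 2/9.
β̂_MAP = 124 / (50 + 2/9) = 124/(452/9) = 279/113 ≈ 2.469.

β̂_MAP = 2.469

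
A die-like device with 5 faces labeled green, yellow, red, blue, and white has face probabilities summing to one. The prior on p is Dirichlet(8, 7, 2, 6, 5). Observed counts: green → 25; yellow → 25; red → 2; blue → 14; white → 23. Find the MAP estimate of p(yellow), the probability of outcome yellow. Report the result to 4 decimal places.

MAP estimate of p(yellow) = 0.2768

The posterior is Dirichlet(αᵢ + nᵢ) = Dirichlet(33, 32, 4, 20, 28).
For a Dirichlet(a₁,…,a_K) with all aᵢ > 1, the mode has j-th component (aⱼ − 1)/(Σaᵢ − K).
Here Σaᵢ = 117 and K = 5, so p(yellow) = (32 − 1)/(117 − 5) = 31/112 ≈ 0.2768.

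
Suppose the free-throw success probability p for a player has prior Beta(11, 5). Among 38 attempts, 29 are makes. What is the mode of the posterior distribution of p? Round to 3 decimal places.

Prior: Beta(11, 5).
Data: 29 successes in 38 trials. The binomial likelihood contributes p^29(1−p)^9, so the posterior is Beta(11+29, 5+9) = Beta(40, 14).
For Beta(a, b) with a, b > 1 the mode is (a−1)/(a+b−2) = 39/52 ≈ 0.750.

p̂_MAP = 0.750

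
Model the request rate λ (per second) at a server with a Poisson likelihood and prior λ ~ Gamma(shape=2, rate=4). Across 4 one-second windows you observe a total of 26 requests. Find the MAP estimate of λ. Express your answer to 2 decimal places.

λ̂_MAP = 3.38

Σxᵢ = 26, n = 4.
Posterior ∝ λe^(−4λ) · λ^26e^(−4λ) = λ^27e^(−8λ), i.e. Gamma(shape=28, rate=8).
The mode of a Gamma(a, b) with a ≥ 1 (shape–rate) is (a−1)/b = 27/8 ≈ 3.38.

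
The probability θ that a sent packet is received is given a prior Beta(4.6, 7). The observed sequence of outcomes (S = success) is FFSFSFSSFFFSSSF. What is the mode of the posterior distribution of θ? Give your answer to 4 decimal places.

Prior: Beta(4.6, 7).
Data: 7 successes in 15 trials (from the sequence). The binomial likelihood contributes θ^7(1−θ)^8, so the posterior is Beta(4.6+7, 7+8) = Beta(11.6, 15).
For Beta(a, b) with a, b > 1 the mode is (a−1)/(a+b−2) = 10.6/24.6 ≈ 0.4309.

θ̂_MAP = 0.4309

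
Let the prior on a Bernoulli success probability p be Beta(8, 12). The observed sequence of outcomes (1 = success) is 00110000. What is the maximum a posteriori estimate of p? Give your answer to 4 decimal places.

p̂_MAP = 0.3462

Prior: Beta(8, 12).
Data: 2 successes in 8 trials (from the sequence). The binomial likelihood contributes p^2(1−p)^6, so the posterior is Beta(8+2, 12+6) = Beta(10, 18).
For Beta(a, b) with a, b > 1 the mode is (a−1)/(a+b−2) = 9/26 ≈ 0.3462.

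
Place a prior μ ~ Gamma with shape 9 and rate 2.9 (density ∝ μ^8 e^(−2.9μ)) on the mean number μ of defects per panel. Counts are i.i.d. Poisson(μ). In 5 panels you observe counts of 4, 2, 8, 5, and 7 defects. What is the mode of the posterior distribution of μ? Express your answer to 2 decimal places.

Σxᵢ = 4+2+8+5+7 = 26, with n = 5.
Posterior ∝ μ^8e^(−2.9μ) · μ^26e^(−5μ) = μ^34e^(−7.9μ), i.e. Gamma(shape=35, rate=7.9).
The mode of a Gamma(a, b) with a ≥ 1 (shape–rate) is (a−1)/b = 34/7.9 ≈ 4.30.

μ̂_MAP = 4.30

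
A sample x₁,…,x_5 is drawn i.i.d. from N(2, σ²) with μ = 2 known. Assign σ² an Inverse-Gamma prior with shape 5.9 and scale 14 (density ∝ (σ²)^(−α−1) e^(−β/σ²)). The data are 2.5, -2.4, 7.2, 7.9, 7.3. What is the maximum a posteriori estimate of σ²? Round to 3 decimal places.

Sum of squared deviations about the known mean: SS = (2.5−2)² + (-2.4−2)² + (7.2−2)² + (7.9−2)² + (7.3−2)² = 109.55.
The Normal likelihood contributes (σ²)^(−n/2) exp(−SS/(2σ²)), so the posterior is Inverse-Gamma(α + n/2, β + SS/2) = Inverse-Gamma(8.4, 68.775).
The mode of Inverse-Gamma(a, b) is b/(a+1) = 68.775/9.4 ≈ 7.316.

σ̂²_MAP = 7.316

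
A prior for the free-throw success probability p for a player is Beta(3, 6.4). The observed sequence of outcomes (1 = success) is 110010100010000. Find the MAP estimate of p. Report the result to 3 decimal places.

Prior: Beta(3, 6.4).
Data: 5 successes in 15 trials (from the sequence). The binomial likelihood contributes p^5(1−p)^10, so the posterior is Beta(3+5, 6.4+10) = Beta(8, 16.4).
For Beta(a, b) with a, b > 1 the mode is (a−1)/(a+b−2) = 7/22.4 ≈ 0.313.

p̂_MAP = 0.313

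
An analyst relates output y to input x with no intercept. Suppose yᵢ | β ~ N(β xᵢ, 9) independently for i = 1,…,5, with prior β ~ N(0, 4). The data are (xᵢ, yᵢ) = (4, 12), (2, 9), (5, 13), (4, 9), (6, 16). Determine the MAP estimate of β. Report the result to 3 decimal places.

log p(β | y) = −Σ(yᵢ − βxᵢ)²/(2·9) − β²/(2·4) + const.
Setting the derivative to zero: Σxᵢ(yᵢ − βxᵢ)/9 − β/4 = 0, so β = Σxᵢyᵢ / (Σxᵢ² + σ²/τ²).
Σxᵢyᵢ = 4·12 + 2·9 + 5·13 + 4·9 + 6·16 = 263; Σxᵢ² = 97; σ²/τ² = 2.25.
β̂_MAP = 263 / (97 + 2.25) = 263/99.25 ≈ 2.650.

β̂_MAP = 2.650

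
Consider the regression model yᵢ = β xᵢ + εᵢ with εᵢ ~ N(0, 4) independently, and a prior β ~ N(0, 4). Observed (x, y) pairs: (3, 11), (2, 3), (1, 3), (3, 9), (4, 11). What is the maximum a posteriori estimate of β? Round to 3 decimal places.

log p(β | y) = −Σ(yᵢ − βxᵢ)²/(2·4) − β²/(2·4) + const.
Setting the derivative to zero: Σxᵢ(yᵢ − βxᵢ)/4 − β/4 = 0, so β = Σxᵢyᵢ / (Σxᵢ² + σ²/τ²).
Σxᵢyᵢ = 3·11 + 2·3 + 1·3 + 3·9 + 4·11 = 113; Σxᵢ² = 39; σ²/τ² = 1.
β̂_MAP = 113 / (39 + 1) = 113/40 ≈ 2.825.

β̂_MAP = 2.825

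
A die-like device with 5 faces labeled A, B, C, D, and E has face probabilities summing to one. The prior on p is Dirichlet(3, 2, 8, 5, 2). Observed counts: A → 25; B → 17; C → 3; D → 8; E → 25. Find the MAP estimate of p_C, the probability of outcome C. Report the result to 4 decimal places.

MAP estimate of p_C = 0.1075

The posterior is Dirichlet(αᵢ + nᵢ) = Dirichlet(28, 19, 11, 13, 27).
For a Dirichlet(a₁,…,a_K) with all aᵢ > 1, the mode has j-th component (aⱼ − 1)/(Σaᵢ − K).
Here Σaᵢ = 98 and K = 5, so p_C = (11 − 1)/(98 − 5) = 10/93 ≈ 0.1075.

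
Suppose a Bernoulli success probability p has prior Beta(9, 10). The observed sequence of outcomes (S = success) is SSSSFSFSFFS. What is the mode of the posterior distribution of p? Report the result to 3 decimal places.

Prior: Beta(9, 10).
Data: 7 successes in 11 trials (from the sequence). The binomial likelihood contributes p^7(1−p)^4, so the posterior is Beta(9+7, 10+4) = Beta(16, 14).
For Beta(a, b) with a, b > 1 the mode is (a−1)/(a+b−2) = 15/28 ≈ 0.536.

p̂_MAP = 0.536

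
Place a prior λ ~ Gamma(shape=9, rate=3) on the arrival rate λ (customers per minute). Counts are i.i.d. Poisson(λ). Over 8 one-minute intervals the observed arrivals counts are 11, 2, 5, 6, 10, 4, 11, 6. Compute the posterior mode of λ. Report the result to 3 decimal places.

Σxᵢ = 11+2+5+6+10+4+11+6 = 55, with n = 8.
Posterior ∝ λ^8e^(−3λ) · λ^55e^(−8λ) = λ^63e^(−11λ), i.e. Gamma(shape=64, rate=11).
The mode of a Gamma(a, b) with a ≥ 1 (shape–rate) is (a−1)/b = 63/11 ≈ 5.727.

λ̂_MAP = 5.727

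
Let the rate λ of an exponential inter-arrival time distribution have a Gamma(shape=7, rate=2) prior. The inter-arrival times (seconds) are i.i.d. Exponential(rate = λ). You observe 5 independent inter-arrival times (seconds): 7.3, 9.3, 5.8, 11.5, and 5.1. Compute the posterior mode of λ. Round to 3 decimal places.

The Exponential(rate=λ) likelihood is ∝ λ^n e^(−λΣtᵢ). Here n = 5 and Σtᵢ = 7.3 + 9.3 + 5.8 + 11.5 + 5.1 = 39.
Posterior ∝ λ^6e^(−2λ) · λ^5e^(−39λ) = λ^11e^(−41λ), i.e. Gamma(12, 41).
Mode = (a−1)/b = 11/41 ≈ 0.268.

λ̂_MAP = 0.268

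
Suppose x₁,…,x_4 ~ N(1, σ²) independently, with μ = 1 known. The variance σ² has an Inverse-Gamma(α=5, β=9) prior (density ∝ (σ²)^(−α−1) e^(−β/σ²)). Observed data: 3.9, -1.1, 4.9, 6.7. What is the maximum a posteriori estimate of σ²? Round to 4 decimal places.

Sum of squared deviations about the known mean: SS = (3.9−1)² + (-1.1−1)² + (4.9−1)² + (6.7−1)² = 60.52.
The Normal likelihood contributes (σ²)^(−n/2) exp(−SS/(2σ²)), so the posterior is Inverse-Gamma(α + n/2, β + SS/2) = Inverse-Gamma(7, 39.26).
The mode of Inverse-Gamma(a, b) is b/(a+1) = 39.26/8 ≈ 4.9075.

σ̂²_MAP = 4.9075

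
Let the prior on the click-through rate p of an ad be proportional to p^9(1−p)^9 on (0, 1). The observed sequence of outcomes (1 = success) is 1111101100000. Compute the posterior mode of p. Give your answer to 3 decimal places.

p̂_MAP = 0.516

The prior density ∝ p^9(1−p)^9 is the kernel of Beta(10, 10).
Data: 7 successes in 13 trials (from the sequence). The binomial likelihood contributes p^7(1−p)^6, so the posterior is Beta(10+7, 10+6) = Beta(17, 16).
For Beta(a, b) with a, b > 1 the mode is (a−1)/(a+b−2) = 16/31 ≈ 0.516.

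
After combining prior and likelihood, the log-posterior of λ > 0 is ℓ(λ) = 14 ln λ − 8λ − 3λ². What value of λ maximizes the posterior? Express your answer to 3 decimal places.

ℓ'(λ) = 14/λ − 8 − 6λ. Setting this to zero and multiplying by λ: 6λ² + 8λ − 14 = 0.
λ = (−8 + √(8² + 4·6·14)) / (2·6) = (−8 + √400) / 12 = (−8 + 20)/12 = 1.
ℓ''(λ) = −14/λ² − 6 < 0, confirming a maximum.

λ̂_MAP = 1.000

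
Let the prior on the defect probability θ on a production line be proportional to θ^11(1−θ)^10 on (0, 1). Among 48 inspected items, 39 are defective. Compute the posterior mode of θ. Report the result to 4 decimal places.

θ̂_MAP = 0.7246

The prior density ∝ θ^11(1−θ)^10 is the kernel of Beta(12, 11).
Data: 39 successes in 48 trials. The binomial likelihood contributes θ^39(1−θ)^9, so the posterior is Beta(12+39, 11+9) = Beta(51, 20).
For Beta(a, b) with a, b > 1 the mode is (a−1)/(a+b−2) = 50/69 ≈ 0.7246.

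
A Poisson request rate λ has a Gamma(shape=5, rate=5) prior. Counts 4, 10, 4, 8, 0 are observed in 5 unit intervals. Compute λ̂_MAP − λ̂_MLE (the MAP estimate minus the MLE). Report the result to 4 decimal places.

Σxᵢ = 26. Posterior is Gamma(31, 10); MAP = (31−1)/10 = 30/10 ≈ 3.00000.
MLE = x̄ = 26/5 ≈ 5.20000.
Difference = 30/10 − 26/5 = -11/5 ≈ -2.2000.

MAP − MLE = -2.2000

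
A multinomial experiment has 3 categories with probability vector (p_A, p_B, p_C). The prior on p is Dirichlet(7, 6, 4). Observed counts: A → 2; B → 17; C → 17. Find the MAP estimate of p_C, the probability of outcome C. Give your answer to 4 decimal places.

The posterior is Dirichlet(αᵢ + nᵢ) = Dirichlet(9, 23, 21).
For a Dirichlet(a₁,…,a_K) with all aᵢ > 1, the mode has j-th component (aⱼ − 1)/(Σaᵢ − K).
Here Σaᵢ = 53 and K = 3, so p_C = (21 − 1)/(53 − 3) = 20/50 ≈ 0.4000.

MAP estimate of p_C = 0.4000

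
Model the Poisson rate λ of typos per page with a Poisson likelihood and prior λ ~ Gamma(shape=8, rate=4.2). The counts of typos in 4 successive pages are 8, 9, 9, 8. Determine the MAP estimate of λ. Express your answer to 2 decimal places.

Σxᵢ = 8+9+9+8 = 34, with n = 4.
Posterior ∝ λ^7e^(−4.2λ) · λ^34e^(−4λ) = λ^41e^(−8.2λ), i.e. Gamma(shape=42, rate=8.2).
The mode of a Gamma(a, b) with a ≥ 1 (shape–rate) is (a−1)/b = 41/8.2 ≈ 5.00.

λ̂_MAP = 5.00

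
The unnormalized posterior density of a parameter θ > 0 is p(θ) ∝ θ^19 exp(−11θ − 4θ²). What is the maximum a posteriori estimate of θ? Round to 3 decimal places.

θ̂_MAP = 1.000

ℓ'(θ) = 19/θ − 11 − 8θ. Setting this to zero and multiplying by θ: 8θ² + 11θ − 19 = 0.
θ = (−11 + √(11² + 4·8·19)) / (2·8) = (−11 + √729) / 16 = (−11 + 27)/16 = 1.
ℓ''(θ) = −19/θ² − 8 < 0, confirming a maximum.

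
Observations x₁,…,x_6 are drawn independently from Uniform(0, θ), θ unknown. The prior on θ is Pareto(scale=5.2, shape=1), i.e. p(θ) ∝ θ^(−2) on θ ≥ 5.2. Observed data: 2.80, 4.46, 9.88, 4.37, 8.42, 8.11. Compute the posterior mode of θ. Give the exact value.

θ̂_MAP = 9.88

The Uniform(0, θ) likelihood is θ^(−n) for θ ≥ max(xᵢ), zero otherwise. Here max(xᵢ) = 9.88.
Posterior ∝ θ^(−2) · θ^(−6) = θ^(−8) on θ ≥ max(5.2, 9.88) = 9.88.
This density is strictly decreasing in θ, so the posterior mode lies at the lower boundary of the support.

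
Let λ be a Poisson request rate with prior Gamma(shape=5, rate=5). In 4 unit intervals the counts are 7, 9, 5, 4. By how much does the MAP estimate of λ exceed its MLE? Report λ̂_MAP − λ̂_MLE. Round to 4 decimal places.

Σxᵢ = 25. Posterior is Gamma(30, 9); MAP = (30−1)/9 = 29/9 ≈ 3.22222.
MLE = x̄ = 25/4 ≈ 6.25000.
Difference = 29/9 − 25/4 = -109/36 ≈ -3.0278.

MAP − MLE = -3.0278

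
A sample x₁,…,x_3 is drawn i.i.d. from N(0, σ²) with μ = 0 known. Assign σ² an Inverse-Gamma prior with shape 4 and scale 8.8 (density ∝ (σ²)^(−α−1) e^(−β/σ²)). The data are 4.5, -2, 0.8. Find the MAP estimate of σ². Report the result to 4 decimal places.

Sum of squared deviations about the known mean: SS = (4.5−0)² + (-2−0)² + (0.8−0)² = 24.89.
The Normal likelihood contributes (σ²)^(−n/2) exp(−SS/(2σ²)), so the posterior is Inverse-Gamma(α + n/2, β + SS/2) = Inverse-Gamma(5.5, 21.245).
The mode of Inverse-Gamma(a, b) is b/(a+1) = 21.245/6.5 ≈ 3.2685.

σ̂²_MAP = 3.2685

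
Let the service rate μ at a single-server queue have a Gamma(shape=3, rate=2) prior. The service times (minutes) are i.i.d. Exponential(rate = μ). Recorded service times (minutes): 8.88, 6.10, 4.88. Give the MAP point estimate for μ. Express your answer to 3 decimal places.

The Exponential(rate=μ) likelihood is ∝ μ^n e^(−μΣtᵢ). Here n = 3 and Σtᵢ = 8.88 + 6.10 + 4.88 = 19.86.
Posterior ∝ μ^2e^(−2μ) · μ^3e^(−19.86μ) = μ^5e^(−21.86μ), i.e. Gamma(6, 21.86).
Mode = (a−1)/b = 5/21.86 ≈ 0.229.

μ̂_MAP = 0.229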